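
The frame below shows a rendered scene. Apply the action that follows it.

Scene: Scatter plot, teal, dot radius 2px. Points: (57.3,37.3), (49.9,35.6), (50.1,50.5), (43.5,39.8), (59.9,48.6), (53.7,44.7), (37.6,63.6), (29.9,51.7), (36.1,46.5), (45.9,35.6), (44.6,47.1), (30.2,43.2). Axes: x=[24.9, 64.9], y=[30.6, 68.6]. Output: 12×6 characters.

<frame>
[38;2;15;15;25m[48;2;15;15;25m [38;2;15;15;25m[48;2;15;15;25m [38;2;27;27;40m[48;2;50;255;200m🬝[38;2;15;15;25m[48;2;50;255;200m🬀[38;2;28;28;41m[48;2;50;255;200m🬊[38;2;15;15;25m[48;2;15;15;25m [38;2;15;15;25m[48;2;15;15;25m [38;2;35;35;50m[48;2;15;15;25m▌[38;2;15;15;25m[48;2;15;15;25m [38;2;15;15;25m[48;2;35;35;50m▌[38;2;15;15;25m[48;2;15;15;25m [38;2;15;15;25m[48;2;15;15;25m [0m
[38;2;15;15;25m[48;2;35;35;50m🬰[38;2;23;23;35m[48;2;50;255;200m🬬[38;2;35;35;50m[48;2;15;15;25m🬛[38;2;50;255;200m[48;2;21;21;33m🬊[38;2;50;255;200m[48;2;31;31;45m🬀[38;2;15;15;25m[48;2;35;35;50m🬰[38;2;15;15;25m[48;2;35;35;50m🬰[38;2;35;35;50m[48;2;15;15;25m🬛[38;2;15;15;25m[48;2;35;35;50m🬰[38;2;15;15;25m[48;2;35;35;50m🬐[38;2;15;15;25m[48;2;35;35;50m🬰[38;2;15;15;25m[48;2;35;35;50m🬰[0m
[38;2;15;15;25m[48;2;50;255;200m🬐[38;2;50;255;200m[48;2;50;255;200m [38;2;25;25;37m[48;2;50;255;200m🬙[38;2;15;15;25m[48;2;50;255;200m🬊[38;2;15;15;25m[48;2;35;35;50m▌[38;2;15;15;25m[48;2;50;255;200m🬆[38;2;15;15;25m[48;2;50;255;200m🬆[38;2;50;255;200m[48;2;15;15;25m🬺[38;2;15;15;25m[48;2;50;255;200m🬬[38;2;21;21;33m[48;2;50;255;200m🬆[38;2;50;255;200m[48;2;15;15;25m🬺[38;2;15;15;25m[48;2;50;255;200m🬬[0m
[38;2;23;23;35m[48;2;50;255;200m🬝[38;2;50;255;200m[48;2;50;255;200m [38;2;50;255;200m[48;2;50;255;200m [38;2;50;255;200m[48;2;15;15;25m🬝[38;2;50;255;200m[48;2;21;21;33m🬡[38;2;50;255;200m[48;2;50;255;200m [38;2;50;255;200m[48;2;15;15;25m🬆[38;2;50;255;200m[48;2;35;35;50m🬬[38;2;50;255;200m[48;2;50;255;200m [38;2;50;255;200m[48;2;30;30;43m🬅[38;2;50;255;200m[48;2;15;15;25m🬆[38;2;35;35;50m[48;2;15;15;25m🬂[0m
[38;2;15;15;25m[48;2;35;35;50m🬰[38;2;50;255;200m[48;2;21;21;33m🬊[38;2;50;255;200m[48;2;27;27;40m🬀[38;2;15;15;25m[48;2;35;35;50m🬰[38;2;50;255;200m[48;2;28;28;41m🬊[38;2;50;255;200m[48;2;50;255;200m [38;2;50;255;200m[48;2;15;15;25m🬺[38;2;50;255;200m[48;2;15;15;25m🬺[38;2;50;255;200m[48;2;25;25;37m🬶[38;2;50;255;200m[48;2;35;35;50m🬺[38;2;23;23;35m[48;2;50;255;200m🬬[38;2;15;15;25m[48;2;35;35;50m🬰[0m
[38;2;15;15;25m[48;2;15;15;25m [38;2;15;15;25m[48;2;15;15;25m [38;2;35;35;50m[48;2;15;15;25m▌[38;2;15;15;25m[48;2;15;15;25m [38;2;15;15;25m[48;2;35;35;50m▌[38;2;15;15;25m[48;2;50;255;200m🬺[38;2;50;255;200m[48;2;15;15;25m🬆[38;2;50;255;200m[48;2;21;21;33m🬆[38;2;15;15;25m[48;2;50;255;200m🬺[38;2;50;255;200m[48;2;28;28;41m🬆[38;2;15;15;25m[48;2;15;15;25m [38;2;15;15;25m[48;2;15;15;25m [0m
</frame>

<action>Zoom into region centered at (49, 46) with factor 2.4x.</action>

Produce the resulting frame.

<frame>
[38;2;15;15;25m[48;2;15;15;25m [38;2;15;15;25m[48;2;15;15;25m [38;2;35;35;50m[48;2;15;15;25m▌[38;2;15;15;25m[48;2;15;15;25m [38;2;15;15;25m[48;2;35;35;50m▌[38;2;15;15;25m[48;2;15;15;25m [38;2;15;15;25m[48;2;50;255;200m🬆[38;2;23;23;35m[48;2;50;255;200m🬬[38;2;15;15;25m[48;2;15;15;25m [38;2;15;15;25m[48;2;35;35;50m▌[38;2;15;15;25m[48;2;15;15;25m [38;2;15;15;25m[48;2;15;15;25m [0m
[38;2;15;15;25m[48;2;35;35;50m🬰[38;2;15;15;25m[48;2;35;35;50m🬰[38;2;31;31;45m[48;2;50;255;200m🬝[38;2;15;15;25m[48;2;35;35;50m🬰[38;2;15;15;25m[48;2;35;35;50m🬐[38;2;23;23;35m[48;2;50;255;200m🬺[38;2;50;255;200m[48;2;15;15;25m🬬[38;2;50;255;200m[48;2;28;28;41m🬆[38;2;15;15;25m[48;2;35;35;50m🬰[38;2;15;15;25m[48;2;35;35;50m🬐[38;2;15;15;25m[48;2;35;35;50m🬰[38;2;15;15;25m[48;2;35;35;50m🬰[0m
[38;2;15;15;25m[48;2;15;15;25m [38;2;15;15;25m[48;2;50;255;200m🬴[38;2;50;255;200m[48;2;50;255;200m [38;2;50;255;200m[48;2;15;15;25m🬛[38;2;15;15;25m[48;2;35;35;50m▌[38;2;15;15;25m[48;2;15;15;25m [38;2;15;15;25m[48;2;15;15;25m [38;2;35;35;50m[48;2;15;15;25m▌[38;2;15;15;25m[48;2;50;255;200m🬆[38;2;27;27;40m[48;2;50;255;200m🬬[38;2;15;15;25m[48;2;15;15;25m [38;2;15;15;25m[48;2;15;15;25m [0m
[38;2;35;35;50m[48;2;15;15;25m🬂[38;2;35;35;50m[48;2;15;15;25m🬂[38;2;50;255;200m[48;2;27;27;40m🬁[38;2;35;35;50m[48;2;15;15;25m🬂[38;2;35;35;50m[48;2;15;15;25m🬨[38;2;35;35;50m[48;2;15;15;25m🬂[38;2;35;35;50m[48;2;15;15;25m🬂[38;2;50;255;200m[48;2;27;27;40m🬁[38;2;50;255;200m[48;2;15;15;25m🬬[38;2;50;255;200m[48;2;28;28;41m🬆[38;2;35;35;50m[48;2;15;15;25m🬂[38;2;35;35;50m[48;2;15;15;25m🬂[0m
[38;2;15;15;25m[48;2;35;35;50m🬰[38;2;21;21;33m[48;2;50;255;200m🬆[38;2;27;27;40m[48;2;50;255;200m🬬[38;2;15;15;25m[48;2;35;35;50m🬰[38;2;15;15;25m[48;2;35;35;50m🬐[38;2;15;15;25m[48;2;35;35;50m🬰[38;2;15;15;25m[48;2;35;35;50m🬰[38;2;35;35;50m[48;2;15;15;25m🬛[38;2;15;15;25m[48;2;35;35;50m🬰[38;2;15;15;25m[48;2;35;35;50m🬐[38;2;15;15;25m[48;2;35;35;50m🬰[38;2;15;15;25m[48;2;35;35;50m🬰[0m
[38;2;15;15;25m[48;2;50;255;200m🬺[38;2;50;255;200m[48;2;15;15;25m🬬[38;2;50;255;200m[48;2;21;21;33m🬆[38;2;15;15;25m[48;2;15;15;25m [38;2;15;15;25m[48;2;35;35;50m▌[38;2;15;15;25m[48;2;15;15;25m [38;2;15;15;25m[48;2;15;15;25m [38;2;35;35;50m[48;2;15;15;25m▌[38;2;15;15;25m[48;2;15;15;25m [38;2;15;15;25m[48;2;35;35;50m▌[38;2;15;15;25m[48;2;50;255;200m🬆[38;2;50;255;200m[48;2;15;15;25m🬺[0m
</frame>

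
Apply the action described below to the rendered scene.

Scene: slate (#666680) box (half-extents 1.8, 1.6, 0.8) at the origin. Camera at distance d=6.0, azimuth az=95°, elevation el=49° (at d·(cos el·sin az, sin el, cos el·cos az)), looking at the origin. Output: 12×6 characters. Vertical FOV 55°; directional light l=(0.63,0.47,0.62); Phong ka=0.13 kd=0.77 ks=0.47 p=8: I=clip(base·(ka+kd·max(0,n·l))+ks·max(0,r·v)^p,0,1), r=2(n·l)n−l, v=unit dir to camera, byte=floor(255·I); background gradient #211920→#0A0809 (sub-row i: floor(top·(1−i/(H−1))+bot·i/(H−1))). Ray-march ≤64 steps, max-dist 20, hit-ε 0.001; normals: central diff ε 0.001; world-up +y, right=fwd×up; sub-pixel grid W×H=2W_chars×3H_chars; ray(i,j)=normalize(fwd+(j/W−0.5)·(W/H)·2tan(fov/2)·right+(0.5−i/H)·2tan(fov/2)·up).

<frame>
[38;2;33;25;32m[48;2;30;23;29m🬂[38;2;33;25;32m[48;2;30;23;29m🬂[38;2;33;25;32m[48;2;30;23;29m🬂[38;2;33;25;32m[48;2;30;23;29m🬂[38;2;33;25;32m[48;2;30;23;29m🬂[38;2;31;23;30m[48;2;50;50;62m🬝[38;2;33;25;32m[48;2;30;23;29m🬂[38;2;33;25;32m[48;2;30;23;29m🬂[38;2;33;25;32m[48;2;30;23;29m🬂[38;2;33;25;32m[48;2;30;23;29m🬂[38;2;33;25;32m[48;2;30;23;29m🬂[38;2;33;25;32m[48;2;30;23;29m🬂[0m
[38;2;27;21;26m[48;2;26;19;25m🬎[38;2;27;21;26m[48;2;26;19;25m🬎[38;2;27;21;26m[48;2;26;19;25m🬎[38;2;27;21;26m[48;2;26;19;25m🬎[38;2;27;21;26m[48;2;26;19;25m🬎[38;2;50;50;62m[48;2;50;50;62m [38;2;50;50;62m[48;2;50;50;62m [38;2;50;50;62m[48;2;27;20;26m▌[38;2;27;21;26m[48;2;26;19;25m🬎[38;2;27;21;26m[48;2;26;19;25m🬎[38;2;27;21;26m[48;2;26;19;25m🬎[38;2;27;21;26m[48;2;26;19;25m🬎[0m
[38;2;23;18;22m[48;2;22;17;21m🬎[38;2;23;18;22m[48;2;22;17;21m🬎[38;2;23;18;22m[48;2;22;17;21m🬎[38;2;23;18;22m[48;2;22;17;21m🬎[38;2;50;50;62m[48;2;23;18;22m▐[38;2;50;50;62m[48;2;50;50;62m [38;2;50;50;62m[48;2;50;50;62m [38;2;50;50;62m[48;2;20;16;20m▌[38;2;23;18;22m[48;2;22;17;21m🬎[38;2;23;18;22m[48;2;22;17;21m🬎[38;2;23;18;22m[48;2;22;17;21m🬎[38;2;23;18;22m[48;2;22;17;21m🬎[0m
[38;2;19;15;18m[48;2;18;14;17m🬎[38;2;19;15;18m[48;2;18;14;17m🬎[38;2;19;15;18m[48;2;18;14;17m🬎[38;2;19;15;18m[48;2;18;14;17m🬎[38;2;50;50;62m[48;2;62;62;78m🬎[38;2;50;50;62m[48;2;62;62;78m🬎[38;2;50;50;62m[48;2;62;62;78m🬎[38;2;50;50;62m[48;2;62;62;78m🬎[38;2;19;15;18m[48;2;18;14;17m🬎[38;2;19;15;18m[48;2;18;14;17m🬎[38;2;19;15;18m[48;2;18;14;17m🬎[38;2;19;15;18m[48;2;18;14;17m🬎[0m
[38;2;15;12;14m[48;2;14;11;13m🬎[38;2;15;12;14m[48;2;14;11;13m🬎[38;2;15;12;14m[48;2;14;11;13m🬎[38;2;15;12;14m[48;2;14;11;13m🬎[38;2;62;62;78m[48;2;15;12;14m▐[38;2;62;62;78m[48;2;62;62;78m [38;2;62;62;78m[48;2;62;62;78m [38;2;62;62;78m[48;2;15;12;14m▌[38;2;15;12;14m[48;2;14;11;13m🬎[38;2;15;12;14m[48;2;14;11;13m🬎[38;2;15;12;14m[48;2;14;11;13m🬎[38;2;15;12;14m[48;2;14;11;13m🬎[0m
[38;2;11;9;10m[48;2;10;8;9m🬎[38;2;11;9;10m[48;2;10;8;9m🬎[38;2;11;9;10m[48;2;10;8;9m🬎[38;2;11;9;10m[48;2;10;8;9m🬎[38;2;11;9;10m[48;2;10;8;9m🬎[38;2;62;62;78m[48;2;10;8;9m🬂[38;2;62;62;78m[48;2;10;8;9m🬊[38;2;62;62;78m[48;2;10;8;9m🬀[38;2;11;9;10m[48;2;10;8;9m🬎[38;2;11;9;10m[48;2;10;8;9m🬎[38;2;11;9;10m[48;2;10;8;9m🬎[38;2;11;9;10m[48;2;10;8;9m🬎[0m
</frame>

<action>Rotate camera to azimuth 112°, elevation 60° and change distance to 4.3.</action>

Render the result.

<frame>
[38;2;33;25;32m[48;2;30;23;29m🬂[38;2;33;25;32m[48;2;30;23;29m🬂[38;2;33;25;32m[48;2;30;23;29m🬂[38;2;33;25;32m[48;2;30;23;29m🬂[38;2;31;23;30m[48;2;50;50;62m🬝[38;2;33;25;32m[48;2;50;50;62m🬀[38;2;50;50;62m[48;2;50;50;62m [38;2;50;50;62m[48;2;50;50;62m [38;2;50;50;62m[48;2;50;50;62m [38;2;50;50;62m[48;2;31;23;30m🬄[38;2;33;25;32m[48;2;30;23;29m🬂[38;2;33;25;32m[48;2;30;23;29m🬂[0m
[38;2;27;21;26m[48;2;26;19;25m🬎[38;2;27;21;26m[48;2;26;19;25m🬎[38;2;27;21;26m[48;2;26;19;25m🬎[38;2;27;20;26m[48;2;50;50;62m🬝[38;2;50;50;62m[48;2;50;50;62m [38;2;50;50;62m[48;2;50;50;62m [38;2;50;50;62m[48;2;50;50;62m [38;2;50;50;62m[48;2;50;50;62m [38;2;50;50;62m[48;2;26;19;25m🬝[38;2;27;21;26m[48;2;26;19;25m🬎[38;2;27;21;26m[48;2;26;19;25m🬎[38;2;27;21;26m[48;2;26;19;25m🬎[0m
[38;2;23;18;22m[48;2;22;17;21m🬎[38;2;23;18;22m[48;2;22;17;21m🬎[38;2;50;50;63m[48;2;23;18;22m🬦[38;2;50;50;63m[48;2;50;50;62m🬺[38;2;50;50;62m[48;2;50;50;63m🬬[38;2;50;50;62m[48;2;50;50;62m [38;2;50;50;62m[48;2;50;50;62m [38;2;50;50;62m[48;2;50;50;62m [38;2;50;50;62m[48;2;22;17;21m🬄[38;2;23;18;22m[48;2;22;17;21m🬎[38;2;23;18;22m[48;2;22;17;21m🬎[38;2;23;18;22m[48;2;22;17;21m🬎[0m
[38;2;19;15;18m[48;2;18;14;17m🬎[38;2;19;15;18m[48;2;53;53;65m🬆[38;2;50;50;63m[48;2;52;52;65m🬬[38;2;50;50;63m[48;2;51;51;63m🬬[38;2;50;50;63m[48;2;50;50;63m [38;2;50;50;62m[48;2;50;50;63m🬬[38;2;50;50;62m[48;2;50;50;62m [38;2;50;50;62m[48;2;18;14;17m🬝[38;2;19;15;18m[48;2;18;14;17m🬎[38;2;19;15;18m[48;2;18;14;17m🬎[38;2;19;15;18m[48;2;18;14;17m🬎[38;2;19;15;18m[48;2;18;14;17m🬎[0m
[38;2;15;12;14m[48;2;14;11;13m🬎[38;2;57;57;71m[48;2;14;11;13m🬊[38;2;14;11;13m[48;2;54;54;67m🬏[38;2;50;50;63m[48;2;52;52;65m🬬[38;2;50;50;63m[48;2;51;51;63m🬬[38;2;50;50;63m[48;2;50;50;63m [38;2;50;50;62m[48;2;50;50;63m🬬[38;2;50;50;62m[48;2;14;11;13m🬄[38;2;15;12;14m[48;2;14;11;13m🬎[38;2;15;12;14m[48;2;14;11;13m🬎[38;2;15;12;14m[48;2;14;11;13m🬎[38;2;15;12;14m[48;2;14;11;13m🬎[0m
[38;2;11;9;10m[48;2;10;8;9m🬎[38;2;11;9;10m[48;2;10;8;9m🬎[38;2;11;9;10m[48;2;10;8;9m🬎[38;2;62;62;78m[48;2;10;8;9m🬁[38;2;54;54;68m[48;2;10;8;9m🬊[38;2;54;54;69m[48;2;10;8;9m🬬[38;2;53;53;66m[48;2;11;10;12m🬕[38;2;11;9;10m[48;2;10;8;9m🬎[38;2;11;9;10m[48;2;10;8;9m🬎[38;2;11;9;10m[48;2;10;8;9m🬎[38;2;11;9;10m[48;2;10;8;9m🬎[38;2;11;9;10m[48;2;10;8;9m🬎[0m
</frame>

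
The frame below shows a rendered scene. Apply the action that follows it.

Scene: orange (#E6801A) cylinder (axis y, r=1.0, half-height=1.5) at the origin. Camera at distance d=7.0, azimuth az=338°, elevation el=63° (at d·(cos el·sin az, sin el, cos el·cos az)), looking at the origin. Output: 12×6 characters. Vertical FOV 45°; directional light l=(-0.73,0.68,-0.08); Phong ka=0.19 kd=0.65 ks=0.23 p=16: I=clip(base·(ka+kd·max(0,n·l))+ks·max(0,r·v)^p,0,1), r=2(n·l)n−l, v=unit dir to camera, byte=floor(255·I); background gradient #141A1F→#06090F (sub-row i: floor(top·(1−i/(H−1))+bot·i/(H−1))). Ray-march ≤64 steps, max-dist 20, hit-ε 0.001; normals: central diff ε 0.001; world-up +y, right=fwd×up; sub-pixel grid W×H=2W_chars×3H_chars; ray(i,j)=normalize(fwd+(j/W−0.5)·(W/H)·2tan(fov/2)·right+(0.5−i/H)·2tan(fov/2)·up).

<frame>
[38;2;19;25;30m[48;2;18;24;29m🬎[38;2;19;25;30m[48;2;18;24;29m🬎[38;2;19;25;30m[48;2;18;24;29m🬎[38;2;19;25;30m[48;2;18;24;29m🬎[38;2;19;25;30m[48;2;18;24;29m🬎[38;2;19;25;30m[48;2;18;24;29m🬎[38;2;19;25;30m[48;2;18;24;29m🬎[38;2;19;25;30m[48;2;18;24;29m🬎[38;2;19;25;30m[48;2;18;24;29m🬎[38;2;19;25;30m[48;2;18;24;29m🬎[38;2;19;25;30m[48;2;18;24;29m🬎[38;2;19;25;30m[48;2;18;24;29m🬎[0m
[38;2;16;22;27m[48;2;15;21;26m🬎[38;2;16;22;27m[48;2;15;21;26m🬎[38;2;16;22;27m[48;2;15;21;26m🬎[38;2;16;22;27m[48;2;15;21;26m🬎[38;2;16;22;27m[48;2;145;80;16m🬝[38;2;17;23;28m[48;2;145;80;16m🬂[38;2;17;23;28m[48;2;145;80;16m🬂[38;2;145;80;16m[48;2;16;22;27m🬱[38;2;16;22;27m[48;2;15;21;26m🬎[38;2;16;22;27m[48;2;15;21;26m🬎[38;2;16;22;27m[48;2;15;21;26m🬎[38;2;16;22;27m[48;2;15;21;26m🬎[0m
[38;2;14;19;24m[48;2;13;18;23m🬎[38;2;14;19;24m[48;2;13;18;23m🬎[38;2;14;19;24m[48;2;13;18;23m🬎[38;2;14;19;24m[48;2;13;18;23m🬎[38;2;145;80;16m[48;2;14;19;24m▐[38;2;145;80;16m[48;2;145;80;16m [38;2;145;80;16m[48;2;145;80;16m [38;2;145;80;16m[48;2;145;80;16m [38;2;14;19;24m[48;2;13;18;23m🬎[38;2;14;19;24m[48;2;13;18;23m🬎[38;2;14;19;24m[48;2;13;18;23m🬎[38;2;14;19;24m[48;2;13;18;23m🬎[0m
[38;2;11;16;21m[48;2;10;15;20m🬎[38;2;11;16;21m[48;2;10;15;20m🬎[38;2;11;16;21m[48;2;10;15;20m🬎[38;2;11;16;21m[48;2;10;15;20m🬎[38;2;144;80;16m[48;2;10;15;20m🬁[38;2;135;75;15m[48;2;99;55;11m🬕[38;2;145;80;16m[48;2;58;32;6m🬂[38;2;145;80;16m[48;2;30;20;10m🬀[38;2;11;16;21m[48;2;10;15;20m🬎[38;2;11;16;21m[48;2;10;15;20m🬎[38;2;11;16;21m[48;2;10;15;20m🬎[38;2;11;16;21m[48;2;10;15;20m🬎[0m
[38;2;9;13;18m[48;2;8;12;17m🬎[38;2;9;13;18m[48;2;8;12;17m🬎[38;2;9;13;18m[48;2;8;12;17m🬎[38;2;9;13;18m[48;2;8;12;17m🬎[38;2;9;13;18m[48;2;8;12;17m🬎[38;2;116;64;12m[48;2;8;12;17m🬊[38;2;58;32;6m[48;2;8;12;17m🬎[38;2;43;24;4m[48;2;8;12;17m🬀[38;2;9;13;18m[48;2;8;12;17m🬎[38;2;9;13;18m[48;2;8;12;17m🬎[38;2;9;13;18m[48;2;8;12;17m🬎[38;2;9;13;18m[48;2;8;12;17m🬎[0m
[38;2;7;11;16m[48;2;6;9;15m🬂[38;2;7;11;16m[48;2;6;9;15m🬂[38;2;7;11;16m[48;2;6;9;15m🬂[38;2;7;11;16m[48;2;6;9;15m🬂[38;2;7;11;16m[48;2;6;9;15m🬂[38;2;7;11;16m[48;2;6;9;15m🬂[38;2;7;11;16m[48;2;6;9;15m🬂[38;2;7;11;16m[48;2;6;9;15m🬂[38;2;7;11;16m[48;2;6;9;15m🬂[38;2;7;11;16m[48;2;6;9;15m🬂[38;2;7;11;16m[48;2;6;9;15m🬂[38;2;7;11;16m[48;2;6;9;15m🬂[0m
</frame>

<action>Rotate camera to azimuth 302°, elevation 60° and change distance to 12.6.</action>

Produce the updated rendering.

<frame>
[38;2;19;25;30m[48;2;18;24;29m🬎[38;2;19;25;30m[48;2;18;24;29m🬎[38;2;19;25;30m[48;2;18;24;29m🬎[38;2;19;25;30m[48;2;18;24;29m🬎[38;2;19;25;30m[48;2;18;24;29m🬎[38;2;19;25;30m[48;2;18;24;29m🬎[38;2;19;25;30m[48;2;18;24;29m🬎[38;2;19;25;30m[48;2;18;24;29m🬎[38;2;19;25;30m[48;2;18;24;29m🬎[38;2;19;25;30m[48;2;18;24;29m🬎[38;2;19;25;30m[48;2;18;24;29m🬎[38;2;19;25;30m[48;2;18;24;29m🬎[0m
[38;2;16;22;27m[48;2;15;21;26m🬎[38;2;16;22;27m[48;2;15;21;26m🬎[38;2;16;22;27m[48;2;15;21;26m🬎[38;2;16;22;27m[48;2;15;21;26m🬎[38;2;16;22;27m[48;2;15;21;26m🬎[38;2;16;22;27m[48;2;15;21;26m🬎[38;2;16;22;27m[48;2;15;21;26m🬎[38;2;16;22;27m[48;2;15;21;26m🬎[38;2;16;22;27m[48;2;15;21;26m🬎[38;2;16;22;27m[48;2;15;21;26m🬎[38;2;16;22;27m[48;2;15;21;26m🬎[38;2;16;22;27m[48;2;15;21;26m🬎[0m
[38;2;14;19;24m[48;2;13;18;23m🬎[38;2;14;19;24m[48;2;13;18;23m🬎[38;2;14;19;24m[48;2;13;18;23m🬎[38;2;14;19;24m[48;2;13;18;23m🬎[38;2;14;19;24m[48;2;13;18;23m🬎[38;2;145;80;16m[48;2;14;19;24m🬦[38;2;15;20;25m[48;2;145;80;16m🬂[38;2;14;19;24m[48;2;13;18;23m🬎[38;2;14;19;24m[48;2;13;18;23m🬎[38;2;14;19;24m[48;2;13;18;23m🬎[38;2;14;19;24m[48;2;13;18;23m🬎[38;2;14;19;24m[48;2;13;18;23m🬎[0m
[38;2;11;16;21m[48;2;10;15;20m🬎[38;2;11;16;21m[48;2;10;15;20m🬎[38;2;11;16;21m[48;2;10;15;20m🬎[38;2;11;16;21m[48;2;10;15;20m🬎[38;2;11;16;21m[48;2;10;15;20m🬎[38;2;167;93;20m[48;2;11;16;21m▐[38;2;136;75;14m[48;2;74;41;8m🬕[38;2;11;16;21m[48;2;10;15;20m🬎[38;2;11;16;21m[48;2;10;15;20m🬎[38;2;11;16;21m[48;2;10;15;20m🬎[38;2;11;16;21m[48;2;10;15;20m🬎[38;2;11;16;21m[48;2;10;15;20m🬎[0m
[38;2;9;13;18m[48;2;8;12;17m🬎[38;2;9;13;18m[48;2;8;12;17m🬎[38;2;9;13;18m[48;2;8;12;17m🬎[38;2;9;13;18m[48;2;8;12;17m🬎[38;2;9;13;18m[48;2;8;12;17m🬎[38;2;9;13;18m[48;2;8;12;17m🬎[38;2;9;13;18m[48;2;8;12;17m🬎[38;2;9;13;18m[48;2;8;12;17m🬎[38;2;9;13;18m[48;2;8;12;17m🬎[38;2;9;13;18m[48;2;8;12;17m🬎[38;2;9;13;18m[48;2;8;12;17m🬎[38;2;9;13;18m[48;2;8;12;17m🬎[0m
[38;2;7;11;16m[48;2;6;9;15m🬂[38;2;7;11;16m[48;2;6;9;15m🬂[38;2;7;11;16m[48;2;6;9;15m🬂[38;2;7;11;16m[48;2;6;9;15m🬂[38;2;7;11;16m[48;2;6;9;15m🬂[38;2;7;11;16m[48;2;6;9;15m🬂[38;2;7;11;16m[48;2;6;9;15m🬂[38;2;7;11;16m[48;2;6;9;15m🬂[38;2;7;11;16m[48;2;6;9;15m🬂[38;2;7;11;16m[48;2;6;9;15m🬂[38;2;7;11;16m[48;2;6;9;15m🬂[38;2;7;11;16m[48;2;6;9;15m🬂[0m
</frame>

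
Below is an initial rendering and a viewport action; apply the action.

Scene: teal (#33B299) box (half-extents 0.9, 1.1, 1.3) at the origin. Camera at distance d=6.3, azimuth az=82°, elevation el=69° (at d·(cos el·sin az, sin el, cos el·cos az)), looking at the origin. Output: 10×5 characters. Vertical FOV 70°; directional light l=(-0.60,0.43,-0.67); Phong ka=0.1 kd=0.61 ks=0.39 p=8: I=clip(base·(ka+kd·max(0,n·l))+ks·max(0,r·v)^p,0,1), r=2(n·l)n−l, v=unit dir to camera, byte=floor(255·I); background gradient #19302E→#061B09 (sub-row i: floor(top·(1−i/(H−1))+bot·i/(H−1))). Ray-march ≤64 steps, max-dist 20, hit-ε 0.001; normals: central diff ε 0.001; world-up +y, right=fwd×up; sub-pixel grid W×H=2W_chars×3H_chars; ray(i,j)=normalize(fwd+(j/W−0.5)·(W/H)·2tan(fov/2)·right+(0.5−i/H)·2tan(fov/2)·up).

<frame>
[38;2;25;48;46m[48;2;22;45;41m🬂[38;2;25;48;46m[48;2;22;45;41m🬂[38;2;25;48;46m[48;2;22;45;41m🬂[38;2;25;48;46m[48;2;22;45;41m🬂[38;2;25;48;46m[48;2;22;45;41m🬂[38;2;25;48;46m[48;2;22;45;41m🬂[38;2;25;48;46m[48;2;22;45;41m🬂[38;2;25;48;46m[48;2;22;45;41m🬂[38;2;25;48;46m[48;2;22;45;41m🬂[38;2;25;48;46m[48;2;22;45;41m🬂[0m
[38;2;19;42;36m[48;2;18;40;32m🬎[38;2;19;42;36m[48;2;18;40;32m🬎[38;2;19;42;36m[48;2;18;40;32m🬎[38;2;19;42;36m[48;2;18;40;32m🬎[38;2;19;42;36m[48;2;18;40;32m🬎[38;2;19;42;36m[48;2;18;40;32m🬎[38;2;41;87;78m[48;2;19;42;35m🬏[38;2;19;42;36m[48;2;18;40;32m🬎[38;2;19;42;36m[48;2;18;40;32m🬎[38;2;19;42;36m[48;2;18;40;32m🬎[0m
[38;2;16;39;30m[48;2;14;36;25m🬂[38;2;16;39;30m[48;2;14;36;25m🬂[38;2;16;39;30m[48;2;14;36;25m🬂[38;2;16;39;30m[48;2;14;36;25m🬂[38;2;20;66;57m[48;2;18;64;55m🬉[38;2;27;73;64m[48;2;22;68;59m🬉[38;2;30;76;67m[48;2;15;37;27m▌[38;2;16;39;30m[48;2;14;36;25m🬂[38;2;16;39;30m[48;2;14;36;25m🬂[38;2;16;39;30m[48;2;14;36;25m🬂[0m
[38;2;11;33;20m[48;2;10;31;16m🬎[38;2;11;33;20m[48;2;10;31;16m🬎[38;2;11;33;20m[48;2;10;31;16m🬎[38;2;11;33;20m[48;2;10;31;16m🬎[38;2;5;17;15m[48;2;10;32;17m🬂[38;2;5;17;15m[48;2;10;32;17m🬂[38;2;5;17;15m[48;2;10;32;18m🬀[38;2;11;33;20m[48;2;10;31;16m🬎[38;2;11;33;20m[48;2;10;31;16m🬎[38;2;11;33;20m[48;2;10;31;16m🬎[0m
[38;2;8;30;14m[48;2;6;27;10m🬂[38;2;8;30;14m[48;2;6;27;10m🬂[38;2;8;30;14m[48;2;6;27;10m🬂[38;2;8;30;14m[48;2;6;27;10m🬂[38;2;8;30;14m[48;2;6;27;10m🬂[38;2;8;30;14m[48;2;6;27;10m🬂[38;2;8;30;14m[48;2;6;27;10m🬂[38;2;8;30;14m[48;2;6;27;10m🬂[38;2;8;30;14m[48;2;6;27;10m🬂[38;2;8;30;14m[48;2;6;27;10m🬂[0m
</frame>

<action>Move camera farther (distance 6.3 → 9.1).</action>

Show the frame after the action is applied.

<frame>
[38;2;25;48;46m[48;2;22;45;41m🬂[38;2;25;48;46m[48;2;22;45;41m🬂[38;2;25;48;46m[48;2;22;45;41m🬂[38;2;25;48;46m[48;2;22;45;41m🬂[38;2;25;48;46m[48;2;22;45;41m🬂[38;2;25;48;46m[48;2;22;45;41m🬂[38;2;25;48;46m[48;2;22;45;41m🬂[38;2;25;48;46m[48;2;22;45;41m🬂[38;2;25;48;46m[48;2;22;45;41m🬂[38;2;25;48;46m[48;2;22;45;41m🬂[0m
[38;2;19;42;36m[48;2;18;40;32m🬎[38;2;19;42;36m[48;2;18;40;32m🬎[38;2;19;42;36m[48;2;18;40;32m🬎[38;2;19;42;36m[48;2;18;40;32m🬎[38;2;19;42;36m[48;2;18;40;32m🬎[38;2;19;42;36m[48;2;18;40;32m🬎[38;2;19;42;36m[48;2;18;40;32m🬎[38;2;19;42;36m[48;2;18;40;32m🬎[38;2;19;42;36m[48;2;18;40;32m🬎[38;2;19;42;36m[48;2;18;40;32m🬎[0m
[38;2;16;39;30m[48;2;14;36;25m🬂[38;2;16;39;30m[48;2;14;36;25m🬂[38;2;16;39;30m[48;2;14;36;25m🬂[38;2;16;39;30m[48;2;14;36;25m🬂[38;2;19;65;56m[48;2;15;37;27m🬦[38;2;24;70;61m[48;2;5;17;15m🬝[38;2;16;39;30m[48;2;14;36;25m🬂[38;2;16;39;30m[48;2;14;36;25m🬂[38;2;16;39;30m[48;2;14;36;25m🬂[38;2;16;39;30m[48;2;14;36;25m🬂[0m
[38;2;11;33;20m[48;2;10;31;16m🬎[38;2;11;33;20m[48;2;10;31;16m🬎[38;2;11;33;20m[48;2;10;31;16m🬎[38;2;11;33;20m[48;2;10;31;16m🬎[38;2;11;33;20m[48;2;10;31;16m🬎[38;2;11;33;20m[48;2;10;31;16m🬎[38;2;11;33;20m[48;2;10;31;16m🬎[38;2;11;33;20m[48;2;10;31;16m🬎[38;2;11;33;20m[48;2;10;31;16m🬎[38;2;11;33;20m[48;2;10;31;16m🬎[0m
[38;2;8;30;14m[48;2;6;27;10m🬂[38;2;8;30;14m[48;2;6;27;10m🬂[38;2;8;30;14m[48;2;6;27;10m🬂[38;2;8;30;14m[48;2;6;27;10m🬂[38;2;8;30;14m[48;2;6;27;10m🬂[38;2;8;30;14m[48;2;6;27;10m🬂[38;2;8;30;14m[48;2;6;27;10m🬂[38;2;8;30;14m[48;2;6;27;10m🬂[38;2;8;30;14m[48;2;6;27;10m🬂[38;2;8;30;14m[48;2;6;27;10m🬂[0m
</frame>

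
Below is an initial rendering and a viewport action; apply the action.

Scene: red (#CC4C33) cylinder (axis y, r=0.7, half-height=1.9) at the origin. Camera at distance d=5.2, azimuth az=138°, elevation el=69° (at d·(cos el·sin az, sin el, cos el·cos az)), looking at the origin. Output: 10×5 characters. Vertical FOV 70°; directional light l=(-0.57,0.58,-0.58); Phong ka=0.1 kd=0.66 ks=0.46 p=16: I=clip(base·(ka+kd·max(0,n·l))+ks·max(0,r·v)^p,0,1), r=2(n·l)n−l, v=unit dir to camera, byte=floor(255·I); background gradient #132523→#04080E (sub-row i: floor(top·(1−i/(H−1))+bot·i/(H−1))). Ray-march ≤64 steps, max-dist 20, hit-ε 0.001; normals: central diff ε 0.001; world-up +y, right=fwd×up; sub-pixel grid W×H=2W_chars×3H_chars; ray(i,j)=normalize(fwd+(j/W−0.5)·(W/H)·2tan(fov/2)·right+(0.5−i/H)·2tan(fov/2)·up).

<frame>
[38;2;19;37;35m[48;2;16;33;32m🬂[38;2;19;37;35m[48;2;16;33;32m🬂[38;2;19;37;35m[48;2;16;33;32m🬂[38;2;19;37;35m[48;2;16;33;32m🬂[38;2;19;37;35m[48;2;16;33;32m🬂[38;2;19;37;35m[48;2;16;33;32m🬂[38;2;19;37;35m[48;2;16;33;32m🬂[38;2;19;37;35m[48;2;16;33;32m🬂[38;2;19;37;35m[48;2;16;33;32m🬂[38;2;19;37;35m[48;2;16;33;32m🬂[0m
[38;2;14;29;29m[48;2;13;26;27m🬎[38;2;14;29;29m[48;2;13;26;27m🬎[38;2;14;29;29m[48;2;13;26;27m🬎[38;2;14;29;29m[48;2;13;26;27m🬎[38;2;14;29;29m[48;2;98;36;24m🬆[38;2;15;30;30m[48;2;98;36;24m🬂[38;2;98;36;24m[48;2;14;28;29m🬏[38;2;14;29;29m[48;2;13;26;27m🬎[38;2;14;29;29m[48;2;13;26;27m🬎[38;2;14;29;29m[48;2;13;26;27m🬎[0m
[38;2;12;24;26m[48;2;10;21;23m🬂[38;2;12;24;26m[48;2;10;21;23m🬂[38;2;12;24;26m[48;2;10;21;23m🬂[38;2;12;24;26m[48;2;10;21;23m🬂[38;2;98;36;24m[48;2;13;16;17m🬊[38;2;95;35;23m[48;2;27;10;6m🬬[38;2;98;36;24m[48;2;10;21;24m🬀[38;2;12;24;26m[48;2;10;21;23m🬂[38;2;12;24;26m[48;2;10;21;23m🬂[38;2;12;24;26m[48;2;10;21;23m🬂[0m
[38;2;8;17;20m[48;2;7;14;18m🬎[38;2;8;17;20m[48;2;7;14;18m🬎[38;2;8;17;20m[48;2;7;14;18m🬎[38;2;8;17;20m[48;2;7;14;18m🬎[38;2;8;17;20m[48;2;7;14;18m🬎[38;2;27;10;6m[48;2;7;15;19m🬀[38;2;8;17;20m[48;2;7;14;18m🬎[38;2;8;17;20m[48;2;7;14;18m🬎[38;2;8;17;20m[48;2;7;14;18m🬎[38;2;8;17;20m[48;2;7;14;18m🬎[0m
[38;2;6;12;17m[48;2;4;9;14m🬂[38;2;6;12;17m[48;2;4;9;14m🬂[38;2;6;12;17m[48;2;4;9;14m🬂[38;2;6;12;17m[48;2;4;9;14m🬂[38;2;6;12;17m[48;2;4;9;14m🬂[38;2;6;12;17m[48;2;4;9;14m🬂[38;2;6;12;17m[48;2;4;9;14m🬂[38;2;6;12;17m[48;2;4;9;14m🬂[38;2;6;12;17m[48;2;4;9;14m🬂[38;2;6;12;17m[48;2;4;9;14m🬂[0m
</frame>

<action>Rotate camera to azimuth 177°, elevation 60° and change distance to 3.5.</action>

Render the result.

<frame>
[38;2;19;37;35m[48;2;16;33;32m🬂[38;2;19;37;35m[48;2;16;33;32m🬂[38;2;19;37;35m[48;2;16;33;32m🬂[38;2;18;36;34m[48;2;98;36;24m🬆[38;2;19;37;35m[48;2;98;36;24m🬂[38;2;98;36;24m[48;2;19;37;35m🬺[38;2;19;37;35m[48;2;98;36;24m🬂[38;2;98;36;24m[48;2;17;34;33m🬏[38;2;19;37;35m[48;2;16;33;32m🬂[38;2;19;37;35m[48;2;16;33;32m🬂[0m
[38;2;14;29;29m[48;2;13;26;27m🬎[38;2;14;29;29m[48;2;13;26;27m🬎[38;2;14;29;29m[48;2;13;26;27m🬎[38;2;98;36;24m[48;2;15;20;20m🬊[38;2;93;34;23m[48;2;53;19;13m🬬[38;2;98;36;24m[48;2;109;40;27m🬝[38;2;98;36;24m[48;2;125;46;31m🬎[38;2;98;36;24m[48;2;13;27;28m🬀[38;2;14;29;29m[48;2;13;26;27m🬎[38;2;14;29;29m[48;2;13;26;27m🬎[0m
[38;2;12;24;26m[48;2;10;21;23m🬂[38;2;12;24;26m[48;2;10;21;23m🬂[38;2;12;24;26m[48;2;10;21;23m🬂[38;2;12;24;26m[48;2;10;21;23m🬂[38;2;69;25;17m[48;2;32;11;8m▐[38;2;94;35;23m[48;2;113;42;28m▌[38;2;126;47;31m[48;2;11;22;24m▌[38;2;12;24;26m[48;2;10;21;23m🬂[38;2;12;24;26m[48;2;10;21;23m🬂[38;2;12;24;26m[48;2;10;21;23m🬂[0m
[38;2;8;17;20m[48;2;7;14;18m🬎[38;2;8;17;20m[48;2;7;14;18m🬎[38;2;8;17;20m[48;2;7;14;18m🬎[38;2;8;17;20m[48;2;7;14;18m🬎[38;2;49;18;12m[48;2;7;15;19m🬉[38;2;108;40;26m[48;2;7;14;18m🬎[38;2;8;17;20m[48;2;7;14;18m🬎[38;2;8;17;20m[48;2;7;14;18m🬎[38;2;8;17;20m[48;2;7;14;18m🬎[38;2;8;17;20m[48;2;7;14;18m🬎[0m
[38;2;6;12;17m[48;2;4;9;14m🬂[38;2;6;12;17m[48;2;4;9;14m🬂[38;2;6;12;17m[48;2;4;9;14m🬂[38;2;6;12;17m[48;2;4;9;14m🬂[38;2;6;12;17m[48;2;4;9;14m🬂[38;2;6;12;17m[48;2;4;9;14m🬂[38;2;6;12;17m[48;2;4;9;14m🬂[38;2;6;12;17m[48;2;4;9;14m🬂[38;2;6;12;17m[48;2;4;9;14m🬂[38;2;6;12;17m[48;2;4;9;14m🬂[0m
</frame>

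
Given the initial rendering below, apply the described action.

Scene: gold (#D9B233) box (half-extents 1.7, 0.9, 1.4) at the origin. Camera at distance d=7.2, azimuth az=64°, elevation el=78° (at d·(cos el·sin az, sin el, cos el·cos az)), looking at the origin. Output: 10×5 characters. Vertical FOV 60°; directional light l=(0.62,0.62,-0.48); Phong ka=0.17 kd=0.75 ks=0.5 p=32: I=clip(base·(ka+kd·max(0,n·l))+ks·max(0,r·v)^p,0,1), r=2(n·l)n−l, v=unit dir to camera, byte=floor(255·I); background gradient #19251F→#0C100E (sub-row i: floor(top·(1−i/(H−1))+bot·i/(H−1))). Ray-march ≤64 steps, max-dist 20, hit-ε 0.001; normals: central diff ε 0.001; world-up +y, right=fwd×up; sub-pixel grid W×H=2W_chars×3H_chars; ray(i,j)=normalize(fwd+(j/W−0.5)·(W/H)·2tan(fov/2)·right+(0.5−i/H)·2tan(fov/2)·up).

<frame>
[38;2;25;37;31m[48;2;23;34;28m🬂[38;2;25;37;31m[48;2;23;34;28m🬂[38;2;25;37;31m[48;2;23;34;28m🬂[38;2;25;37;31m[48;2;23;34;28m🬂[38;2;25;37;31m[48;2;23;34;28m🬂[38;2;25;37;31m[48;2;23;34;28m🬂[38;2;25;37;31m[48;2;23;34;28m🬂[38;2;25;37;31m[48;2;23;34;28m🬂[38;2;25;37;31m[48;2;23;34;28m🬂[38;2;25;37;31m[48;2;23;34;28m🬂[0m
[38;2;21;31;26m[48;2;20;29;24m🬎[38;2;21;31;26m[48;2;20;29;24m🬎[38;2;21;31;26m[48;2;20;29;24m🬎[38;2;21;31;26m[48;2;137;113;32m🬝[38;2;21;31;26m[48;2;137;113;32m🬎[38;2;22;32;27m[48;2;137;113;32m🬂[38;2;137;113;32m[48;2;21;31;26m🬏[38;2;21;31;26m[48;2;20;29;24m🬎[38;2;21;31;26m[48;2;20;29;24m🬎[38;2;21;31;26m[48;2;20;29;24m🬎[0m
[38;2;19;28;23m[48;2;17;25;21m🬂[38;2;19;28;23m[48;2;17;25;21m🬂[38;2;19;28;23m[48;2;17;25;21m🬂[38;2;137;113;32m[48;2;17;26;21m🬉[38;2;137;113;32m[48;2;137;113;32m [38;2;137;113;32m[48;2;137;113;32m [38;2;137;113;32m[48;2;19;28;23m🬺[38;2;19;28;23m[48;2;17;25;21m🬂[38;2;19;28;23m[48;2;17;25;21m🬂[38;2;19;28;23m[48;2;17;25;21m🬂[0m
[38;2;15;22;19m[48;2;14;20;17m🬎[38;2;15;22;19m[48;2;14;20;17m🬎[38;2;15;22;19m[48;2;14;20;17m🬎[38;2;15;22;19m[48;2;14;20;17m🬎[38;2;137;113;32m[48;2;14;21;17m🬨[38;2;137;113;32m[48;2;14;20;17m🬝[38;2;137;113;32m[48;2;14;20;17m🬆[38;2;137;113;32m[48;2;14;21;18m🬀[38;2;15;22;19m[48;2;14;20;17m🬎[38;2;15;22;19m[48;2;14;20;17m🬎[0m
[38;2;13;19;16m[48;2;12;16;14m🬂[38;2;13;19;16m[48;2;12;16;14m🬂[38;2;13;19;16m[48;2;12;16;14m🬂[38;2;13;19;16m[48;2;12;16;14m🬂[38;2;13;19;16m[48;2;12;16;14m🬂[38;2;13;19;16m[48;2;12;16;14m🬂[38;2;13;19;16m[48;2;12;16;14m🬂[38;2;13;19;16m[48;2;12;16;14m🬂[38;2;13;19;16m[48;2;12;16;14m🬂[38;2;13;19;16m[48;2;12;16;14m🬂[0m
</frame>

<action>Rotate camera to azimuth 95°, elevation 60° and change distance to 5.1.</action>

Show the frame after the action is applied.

<frame>
[38;2;25;37;31m[48;2;23;34;28m🬂[38;2;25;37;31m[48;2;23;34;28m🬂[38;2;25;37;31m[48;2;23;34;28m🬂[38;2;25;37;31m[48;2;23;34;28m🬂[38;2;25;37;31m[48;2;23;34;28m🬂[38;2;25;37;31m[48;2;23;34;28m🬂[38;2;25;37;31m[48;2;23;34;28m🬂[38;2;25;37;31m[48;2;23;34;28m🬂[38;2;25;37;31m[48;2;23;34;28m🬂[38;2;25;37;31m[48;2;23;34;28m🬂[0m
[38;2;21;31;26m[48;2;20;29;24m🬎[38;2;21;31;26m[48;2;20;29;24m🬎[38;2;21;31;26m[48;2;20;29;24m🬎[38;2;137;113;32m[48;2;21;30;25m▐[38;2;137;113;32m[48;2;137;113;32m [38;2;137;113;32m[48;2;137;113;32m [38;2;137;113;32m[48;2;137;113;32m [38;2;137;113;32m[48;2;21;31;26m🬓[38;2;21;31;26m[48;2;20;29;24m🬎[38;2;21;31;26m[48;2;20;29;24m🬎[0m
[38;2;19;28;23m[48;2;17;25;21m🬂[38;2;19;28;23m[48;2;17;25;21m🬂[38;2;19;28;23m[48;2;17;25;21m🬂[38;2;137;113;32m[48;2;137;113;32m [38;2;137;113;32m[48;2;137;113;32m [38;2;137;113;32m[48;2;137;113;32m [38;2;137;113;32m[48;2;137;113;32m [38;2;137;113;32m[48;2;18;26;22m▌[38;2;19;28;23m[48;2;17;25;21m🬂[38;2;19;28;23m[48;2;17;25;21m🬂[0m
[38;2;15;22;19m[48;2;14;20;17m🬎[38;2;15;22;19m[48;2;14;20;17m🬎[38;2;137;113;32m[48;2;15;21;18m▐[38;2;137;113;32m[48;2;137;113;32m [38;2;137;113;32m[48;2;137;113;32m [38;2;137;113;32m[48;2;137;113;32m [38;2;137;113;32m[48;2;137;113;32m [38;2;137;113;32m[48;2;15;21;18m▌[38;2;15;22;19m[48;2;14;20;17m🬎[38;2;15;22;19m[48;2;14;20;17m🬎[0m
[38;2;13;19;16m[48;2;12;16;14m🬂[38;2;13;19;16m[48;2;12;16;14m🬂[38;2;13;19;16m[48;2;12;16;14m🬂[38;2;137;113;32m[48;2;12;16;14m🬂[38;2;137;113;32m[48;2;12;16;14m🬂[38;2;137;113;32m[48;2;12;16;14m🬂[38;2;137;113;32m[48;2;12;16;14m🬂[38;2;137;113;32m[48;2;12;17;14m🬀[38;2;13;19;16m[48;2;12;16;14m🬂[38;2;13;19;16m[48;2;12;16;14m🬂[0m
</frame>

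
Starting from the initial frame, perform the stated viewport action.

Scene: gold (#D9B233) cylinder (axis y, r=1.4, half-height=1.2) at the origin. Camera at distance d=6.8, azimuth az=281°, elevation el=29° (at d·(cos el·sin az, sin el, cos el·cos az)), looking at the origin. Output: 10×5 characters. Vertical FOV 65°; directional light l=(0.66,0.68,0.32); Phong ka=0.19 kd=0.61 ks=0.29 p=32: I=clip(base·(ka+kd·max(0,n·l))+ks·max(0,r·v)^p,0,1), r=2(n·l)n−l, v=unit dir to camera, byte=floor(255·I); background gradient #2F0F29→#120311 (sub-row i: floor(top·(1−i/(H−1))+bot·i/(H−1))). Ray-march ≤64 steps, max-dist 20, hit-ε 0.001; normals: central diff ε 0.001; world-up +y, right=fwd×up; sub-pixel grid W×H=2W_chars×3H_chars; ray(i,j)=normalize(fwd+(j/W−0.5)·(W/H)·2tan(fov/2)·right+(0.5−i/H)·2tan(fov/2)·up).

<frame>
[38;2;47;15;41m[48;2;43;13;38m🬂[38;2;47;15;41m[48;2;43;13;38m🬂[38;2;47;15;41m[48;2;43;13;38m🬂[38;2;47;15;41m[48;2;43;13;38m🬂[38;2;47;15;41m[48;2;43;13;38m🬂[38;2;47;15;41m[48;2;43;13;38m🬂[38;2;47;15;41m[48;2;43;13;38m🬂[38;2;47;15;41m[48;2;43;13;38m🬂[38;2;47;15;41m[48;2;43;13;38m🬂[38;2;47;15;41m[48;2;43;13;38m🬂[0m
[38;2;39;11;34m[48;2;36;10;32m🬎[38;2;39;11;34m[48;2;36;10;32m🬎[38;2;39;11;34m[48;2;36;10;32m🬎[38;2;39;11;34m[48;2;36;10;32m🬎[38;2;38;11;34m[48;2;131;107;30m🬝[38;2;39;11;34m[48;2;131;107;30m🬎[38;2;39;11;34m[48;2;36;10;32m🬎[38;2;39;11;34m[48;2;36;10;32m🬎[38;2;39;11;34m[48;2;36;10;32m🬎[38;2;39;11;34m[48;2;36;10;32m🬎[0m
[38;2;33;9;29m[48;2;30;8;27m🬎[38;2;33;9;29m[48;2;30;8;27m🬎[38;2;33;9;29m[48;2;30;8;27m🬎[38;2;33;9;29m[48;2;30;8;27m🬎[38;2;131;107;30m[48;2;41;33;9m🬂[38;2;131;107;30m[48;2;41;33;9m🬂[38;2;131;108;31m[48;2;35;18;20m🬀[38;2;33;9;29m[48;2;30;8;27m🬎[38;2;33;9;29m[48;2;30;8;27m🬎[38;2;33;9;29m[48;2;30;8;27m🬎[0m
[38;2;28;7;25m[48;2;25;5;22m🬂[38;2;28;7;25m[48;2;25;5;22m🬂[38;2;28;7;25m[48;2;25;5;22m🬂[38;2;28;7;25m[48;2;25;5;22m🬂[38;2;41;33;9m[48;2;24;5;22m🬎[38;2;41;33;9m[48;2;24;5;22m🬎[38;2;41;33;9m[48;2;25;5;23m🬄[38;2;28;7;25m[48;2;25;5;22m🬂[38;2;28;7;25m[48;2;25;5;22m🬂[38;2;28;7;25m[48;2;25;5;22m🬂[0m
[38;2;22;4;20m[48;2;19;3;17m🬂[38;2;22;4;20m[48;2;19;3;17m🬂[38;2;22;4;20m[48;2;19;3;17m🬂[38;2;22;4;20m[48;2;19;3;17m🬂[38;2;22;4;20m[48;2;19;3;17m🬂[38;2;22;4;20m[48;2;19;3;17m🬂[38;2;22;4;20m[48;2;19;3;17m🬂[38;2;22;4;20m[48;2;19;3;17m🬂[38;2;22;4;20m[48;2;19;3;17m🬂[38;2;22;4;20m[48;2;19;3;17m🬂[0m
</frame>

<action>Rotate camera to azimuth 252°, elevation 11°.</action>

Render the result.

<frame>
[38;2;47;15;41m[48;2;43;13;38m🬂[38;2;47;15;41m[48;2;43;13;38m🬂[38;2;47;15;41m[48;2;43;13;38m🬂[38;2;47;15;41m[48;2;43;13;38m🬂[38;2;47;15;41m[48;2;43;13;38m🬂[38;2;47;15;41m[48;2;43;13;38m🬂[38;2;47;15;41m[48;2;43;13;38m🬂[38;2;47;15;41m[48;2;43;13;38m🬂[38;2;47;15;41m[48;2;43;13;38m🬂[38;2;47;15;41m[48;2;43;13;38m🬂[0m
[38;2;39;11;34m[48;2;36;10;32m🬎[38;2;39;11;34m[48;2;36;10;32m🬎[38;2;39;11;34m[48;2;36;10;32m🬎[38;2;39;11;34m[48;2;36;10;32m🬎[38;2;39;11;34m[48;2;36;10;32m🬎[38;2;39;11;34m[48;2;36;10;32m🬎[38;2;39;11;34m[48;2;36;10;32m🬎[38;2;39;11;34m[48;2;36;10;32m🬎[38;2;39;11;34m[48;2;36;10;32m🬎[38;2;39;11;34m[48;2;36;10;32m🬎[0m
[38;2;33;9;29m[48;2;30;8;27m🬎[38;2;33;9;29m[48;2;30;8;27m🬎[38;2;33;9;29m[48;2;30;8;27m🬎[38;2;33;9;29m[48;2;30;8;27m🬎[38;2;41;33;9m[48;2;41;33;9m [38;2;41;33;9m[48;2;41;33;9m [38;2;41;33;9m[48;2;32;8;28m▌[38;2;33;9;29m[48;2;30;8;27m🬎[38;2;33;9;29m[48;2;30;8;27m🬎[38;2;33;9;29m[48;2;30;8;27m🬎[0m
[38;2;28;7;25m[48;2;25;5;22m🬂[38;2;28;7;25m[48;2;25;5;22m🬂[38;2;28;7;25m[48;2;25;5;22m🬂[38;2;28;7;25m[48;2;25;5;22m🬂[38;2;41;33;9m[48;2;24;5;22m🬎[38;2;41;33;9m[48;2;24;5;22m🬎[38;2;41;33;9m[48;2;25;5;23m🬄[38;2;28;7;25m[48;2;25;5;22m🬂[38;2;28;7;25m[48;2;25;5;22m🬂[38;2;28;7;25m[48;2;25;5;22m🬂[0m
[38;2;22;4;20m[48;2;19;3;17m🬂[38;2;22;4;20m[48;2;19;3;17m🬂[38;2;22;4;20m[48;2;19;3;17m🬂[38;2;22;4;20m[48;2;19;3;17m🬂[38;2;22;4;20m[48;2;19;3;17m🬂[38;2;22;4;20m[48;2;19;3;17m🬂[38;2;22;4;20m[48;2;19;3;17m🬂[38;2;22;4;20m[48;2;19;3;17m🬂[38;2;22;4;20m[48;2;19;3;17m🬂[38;2;22;4;20m[48;2;19;3;17m🬂[0m
</frame>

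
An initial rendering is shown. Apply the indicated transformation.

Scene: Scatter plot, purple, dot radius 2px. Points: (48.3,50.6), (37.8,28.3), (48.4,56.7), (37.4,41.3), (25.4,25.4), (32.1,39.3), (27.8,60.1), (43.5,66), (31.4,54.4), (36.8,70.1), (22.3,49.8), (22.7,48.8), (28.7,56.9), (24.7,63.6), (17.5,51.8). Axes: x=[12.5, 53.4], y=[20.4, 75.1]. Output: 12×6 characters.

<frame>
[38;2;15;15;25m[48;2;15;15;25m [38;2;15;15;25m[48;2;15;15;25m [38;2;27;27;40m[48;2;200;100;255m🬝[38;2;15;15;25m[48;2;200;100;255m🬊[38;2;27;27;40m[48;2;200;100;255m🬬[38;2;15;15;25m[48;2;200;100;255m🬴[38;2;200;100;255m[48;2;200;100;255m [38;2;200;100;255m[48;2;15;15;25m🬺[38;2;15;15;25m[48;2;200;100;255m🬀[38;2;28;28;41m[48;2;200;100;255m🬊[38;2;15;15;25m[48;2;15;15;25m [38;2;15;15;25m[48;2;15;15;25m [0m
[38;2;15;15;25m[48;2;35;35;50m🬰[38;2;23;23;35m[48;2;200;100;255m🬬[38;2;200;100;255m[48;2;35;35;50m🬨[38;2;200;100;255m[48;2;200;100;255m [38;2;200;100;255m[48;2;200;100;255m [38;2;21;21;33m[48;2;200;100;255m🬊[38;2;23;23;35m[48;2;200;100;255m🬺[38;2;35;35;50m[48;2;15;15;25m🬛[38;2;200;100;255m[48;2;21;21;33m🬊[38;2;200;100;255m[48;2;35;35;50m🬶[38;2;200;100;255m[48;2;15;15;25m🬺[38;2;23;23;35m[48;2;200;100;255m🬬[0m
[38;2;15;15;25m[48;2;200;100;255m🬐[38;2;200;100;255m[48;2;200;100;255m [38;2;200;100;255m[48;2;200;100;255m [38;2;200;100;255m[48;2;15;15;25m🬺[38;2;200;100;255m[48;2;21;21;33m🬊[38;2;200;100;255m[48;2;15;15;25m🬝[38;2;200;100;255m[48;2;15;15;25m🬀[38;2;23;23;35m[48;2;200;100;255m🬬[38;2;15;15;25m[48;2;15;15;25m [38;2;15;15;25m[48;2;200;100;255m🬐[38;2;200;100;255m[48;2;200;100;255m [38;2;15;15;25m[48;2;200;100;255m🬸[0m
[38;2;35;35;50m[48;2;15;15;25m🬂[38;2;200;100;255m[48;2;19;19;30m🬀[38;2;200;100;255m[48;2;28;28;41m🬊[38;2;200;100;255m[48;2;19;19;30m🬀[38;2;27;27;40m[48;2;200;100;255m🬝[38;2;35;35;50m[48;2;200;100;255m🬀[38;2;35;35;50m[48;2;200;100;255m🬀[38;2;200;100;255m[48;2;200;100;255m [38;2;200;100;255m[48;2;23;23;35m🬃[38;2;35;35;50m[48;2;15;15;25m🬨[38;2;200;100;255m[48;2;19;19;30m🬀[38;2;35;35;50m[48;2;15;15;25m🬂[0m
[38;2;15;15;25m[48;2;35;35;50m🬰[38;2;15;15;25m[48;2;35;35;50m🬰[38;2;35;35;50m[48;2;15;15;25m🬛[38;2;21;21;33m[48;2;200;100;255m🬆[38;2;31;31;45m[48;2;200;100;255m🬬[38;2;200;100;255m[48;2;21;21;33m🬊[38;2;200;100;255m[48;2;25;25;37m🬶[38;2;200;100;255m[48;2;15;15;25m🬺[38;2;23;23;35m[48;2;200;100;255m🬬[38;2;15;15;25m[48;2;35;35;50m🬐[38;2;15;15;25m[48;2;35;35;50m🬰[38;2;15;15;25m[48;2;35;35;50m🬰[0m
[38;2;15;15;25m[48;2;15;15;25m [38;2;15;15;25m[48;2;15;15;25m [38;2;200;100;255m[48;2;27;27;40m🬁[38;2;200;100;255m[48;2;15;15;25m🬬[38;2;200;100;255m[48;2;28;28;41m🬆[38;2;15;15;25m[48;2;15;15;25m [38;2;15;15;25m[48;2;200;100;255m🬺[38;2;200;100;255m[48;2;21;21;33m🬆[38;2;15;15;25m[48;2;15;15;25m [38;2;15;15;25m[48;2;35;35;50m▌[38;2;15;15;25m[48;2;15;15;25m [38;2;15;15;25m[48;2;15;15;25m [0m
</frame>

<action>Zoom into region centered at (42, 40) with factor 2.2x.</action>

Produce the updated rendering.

<frame>
[38;2;15;15;25m[48;2;15;15;25m [38;2;15;15;25m[48;2;15;15;25m [38;2;35;35;50m[48;2;15;15;25m▌[38;2;15;15;25m[48;2;15;15;25m [38;2;15;15;25m[48;2;35;35;50m▌[38;2;15;15;25m[48;2;15;15;25m [38;2;15;15;25m[48;2;15;15;25m [38;2;35;35;50m[48;2;15;15;25m▌[38;2;15;15;25m[48;2;200;100;255m🬴[38;2;200;100;255m[48;2;200;100;255m [38;2;200;100;255m[48;2;15;15;25m🬛[38;2;15;15;25m[48;2;15;15;25m [0m
[38;2;15;15;25m[48;2;35;35;50m🬰[38;2;15;15;25m[48;2;35;35;50m🬰[38;2;31;31;45m[48;2;200;100;255m🬝[38;2;15;15;25m[48;2;35;35;50m🬰[38;2;15;15;25m[48;2;35;35;50m🬐[38;2;15;15;25m[48;2;35;35;50m🬰[38;2;15;15;25m[48;2;35;35;50m🬰[38;2;35;35;50m[48;2;15;15;25m🬛[38;2;15;15;25m[48;2;35;35;50m🬰[38;2;27;27;40m[48;2;200;100;255m🬺[38;2;15;15;25m[48;2;35;35;50m🬰[38;2;15;15;25m[48;2;35;35;50m🬰[0m
[38;2;200;100;255m[48;2;15;15;25m🬺[38;2;15;15;25m[48;2;200;100;255m🬥[38;2;200;100;255m[48;2;200;100;255m [38;2;200;100;255m[48;2;15;15;25m🬛[38;2;15;15;25m[48;2;35;35;50m▌[38;2;15;15;25m[48;2;15;15;25m [38;2;15;15;25m[48;2;15;15;25m [38;2;35;35;50m[48;2;15;15;25m▌[38;2;15;15;25m[48;2;15;15;25m [38;2;15;15;25m[48;2;35;35;50m▌[38;2;15;15;25m[48;2;15;15;25m [38;2;15;15;25m[48;2;15;15;25m [0m
[38;2;200;100;255m[48;2;15;15;25m🬆[38;2;35;35;50m[48;2;15;15;25m🬂[38;2;200;100;255m[48;2;27;27;40m🬁[38;2;35;35;50m[48;2;15;15;25m🬂[38;2;35;35;50m[48;2;15;15;25m🬨[38;2;35;35;50m[48;2;15;15;25m🬂[38;2;35;35;50m[48;2;15;15;25m🬂[38;2;35;35;50m[48;2;15;15;25m🬕[38;2;35;35;50m[48;2;15;15;25m🬂[38;2;35;35;50m[48;2;15;15;25m🬨[38;2;35;35;50m[48;2;15;15;25m🬂[38;2;35;35;50m[48;2;15;15;25m🬂[0m
[38;2;15;15;25m[48;2;35;35;50m🬰[38;2;15;15;25m[48;2;35;35;50m🬰[38;2;35;35;50m[48;2;15;15;25m🬛[38;2;23;23;35m[48;2;200;100;255m🬬[38;2;15;15;25m[48;2;35;35;50m🬐[38;2;15;15;25m[48;2;35;35;50m🬰[38;2;15;15;25m[48;2;35;35;50m🬰[38;2;35;35;50m[48;2;15;15;25m🬛[38;2;15;15;25m[48;2;35;35;50m🬰[38;2;15;15;25m[48;2;35;35;50m🬐[38;2;15;15;25m[48;2;35;35;50m🬰[38;2;15;15;25m[48;2;35;35;50m🬰[0m
[38;2;15;15;25m[48;2;15;15;25m [38;2;15;15;25m[48;2;15;15;25m [38;2;35;35;50m[48;2;200;100;255m🬐[38;2;200;100;255m[48;2;200;100;255m [38;2;27;27;40m[48;2;200;100;255m🬸[38;2;15;15;25m[48;2;15;15;25m [38;2;15;15;25m[48;2;15;15;25m [38;2;35;35;50m[48;2;15;15;25m▌[38;2;15;15;25m[48;2;15;15;25m [38;2;15;15;25m[48;2;35;35;50m▌[38;2;15;15;25m[48;2;15;15;25m [38;2;15;15;25m[48;2;15;15;25m [0m
</frame>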